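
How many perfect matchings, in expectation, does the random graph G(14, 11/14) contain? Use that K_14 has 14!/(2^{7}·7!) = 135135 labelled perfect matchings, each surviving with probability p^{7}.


K_14 has 14!/(2^{7}·7!) = 135135 labelled perfect matchings.
For each such perfect matching H, let X_H = 1 if all 7 edges of H are present in G. Then P[X_H = 1] = p^{7} = (11/14)^{7} = 19487171/105413504.
By linearity of expectation: E[X] = Σ_H E[X_H] = 135135 · p^{7} = 135135 · 19487171/105413504 = 376199836155/15059072.
Numerically: E[X] ≈ 24981.6.

E[X] = 135135 · (11/14)^{7} = 376199836155/15059072 ≈ 24981.6.


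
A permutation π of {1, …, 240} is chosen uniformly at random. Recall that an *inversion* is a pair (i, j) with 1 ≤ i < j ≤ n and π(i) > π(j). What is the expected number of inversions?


Write X = Σ X_I over the C(240, 2) = 28680 pairs i < j, with X_I the indicator of one inversion.
There are 28680 indicators.
For each fixed pair i < j, the values π(i) and π(j) are two distinct elements of {1, …, 240} in uniformly random order; by symmetry P[π(i) > π(j)] = 1/2.
By linearity: E[X] = 28680 · (1/2) = C(240, 2) · (1/2) = 28680/2 = 14340 ≈ 14340.0000.

E[X] = 14340 = 14340.0000.


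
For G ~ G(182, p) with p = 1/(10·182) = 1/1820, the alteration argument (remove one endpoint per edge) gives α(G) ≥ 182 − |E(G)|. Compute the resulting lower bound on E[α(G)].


E[|E(G)|] = C(182, 2)·p = 16471 · (1/1820) = 181/20.
E[α(G)] ≥ n − E[|E(G)|] = 182 − 181/20 = 3459/20.
Numerically: ≈ 172.950.
(This is only a lower bound; the true E[α(G)] may be larger.)

E[α(G)] ≥ 3459/20 ≈ 172.950.


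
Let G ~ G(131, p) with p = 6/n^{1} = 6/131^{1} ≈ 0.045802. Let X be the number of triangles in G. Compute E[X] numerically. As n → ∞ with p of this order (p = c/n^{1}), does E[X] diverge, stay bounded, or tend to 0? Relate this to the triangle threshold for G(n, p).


Number of potential triangles: C(131, 3) = 366145.
Each occurs with probability p³ ≈ (0.045802)³ ≈ 9.6081520e-05.
By linearity: E[X] = C(131, 3)·p³ ≈ 366145 · 9.6081520e-05 ≈ 35.17977.
Here α = 1, so p = 6/n is exactly at the triangle threshold p ~ 1/n. Asymptotically E[X] → c³/6 = 6³/6 = 36 ≈ 36.00000, a bounded constant. In this regime the triangle count is asymptotically Poisson(c³/6).

E[X] ≈ 35.17977; in regime p = Θ(1/n^{1}) E[X] stays bounded (at the triangle threshold p ~ 1/n).


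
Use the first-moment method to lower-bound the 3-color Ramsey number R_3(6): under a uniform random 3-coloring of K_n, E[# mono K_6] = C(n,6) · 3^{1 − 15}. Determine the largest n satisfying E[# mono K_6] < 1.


We need C(n, 6) · 3^{1 − 15} < 1, i.e. C(n, 6) < 3^{15 − 1} = 4782969.
Check values of n near the boundary:
  n = 37: C(37, 6) = 2324784; 2324784 < 4782969? YES
  n = 38: C(38, 6) = 2760681; 2760681 < 4782969? YES
  n = 39: C(39, 6) = 3262623; 3262623 < 4782969? YES
  n = 40: C(40, 6) = 3838380; 3838380 < 4782969? YES
  n = 41: C(41, 6) = 4496388; 4496388 < 4782969? YES
  n = 42: C(42, 6) = 5245786; 5245786 < 4782969? NO
  n = 43: C(43, 6) = 6096454; 6096454 < 4782969? NO
The largest n with C(n, 6) < 4782969 is n = 41 (where E[X] = 1498796/1594323 ≈ 0.94008). Hence R_3(6) > 41, i.e. R_3(6) ≥ 42.

Largest n = 41; hence R_3(6) > 41.


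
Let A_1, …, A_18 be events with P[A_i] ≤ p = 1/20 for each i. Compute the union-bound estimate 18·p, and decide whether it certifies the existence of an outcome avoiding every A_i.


Union bound: P[∪_{i=1}^{18} A_i] ≤ Σ_i P[A_i] ≤ 18·p = 18·(1/20) = 9/10.
Numerically: 9/10 ≈ 0.9000.
Is 9/10 < 1? YES.
Since P[∪ A_i] ≤ 9/10 < 1, the complement has P[∩ A_i^c] ≥ 1 − 9/10 = 1/10 > 0, so some outcome avoids every A_i.

18·p = 9/10 ≈ 0.9000; existence CERTIFIED by the union bound.


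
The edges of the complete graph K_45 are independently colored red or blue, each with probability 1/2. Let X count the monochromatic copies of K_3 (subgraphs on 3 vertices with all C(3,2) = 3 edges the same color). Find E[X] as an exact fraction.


Let X = Σ_S X_S over the C(45, 3) = 14190 subsets S of size 3, where X_S = 1 if the K_3 on S is monochromatic.
For a fixed S, the K_3 on S has C(3, 2) = 3 edges. P[all 3 edges red] = (1/2)^3, and likewise for blue, so P[monochromatic] = 2·(1/2)^3 = 2^{1 − 3} = 1/4.
By linearity: E[X] = C(45, 3) · 2^{1 − 3} = 14190 · 1/4 = 7095/2.
Numerically: E[X] ≈ 3547.500000.

E[X] = C(45,3)·2^(1−C(3,2)) = 7095/2 ≈ 3547.500000.


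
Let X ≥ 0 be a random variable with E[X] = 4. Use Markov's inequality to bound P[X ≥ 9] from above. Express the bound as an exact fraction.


μ = E[X] = 4, a = 9.
Markov: P[X ≥ 9] ≤ μ/a = (4)/9 = 4/9.
Numerically: ≈ 0.4444.
(Since a = 9 > μ = 4.0000, the bound 4/9 is < 1 and informative.)

P[X ≥ 9] ≤ 4/9 ≈ 0.4444.


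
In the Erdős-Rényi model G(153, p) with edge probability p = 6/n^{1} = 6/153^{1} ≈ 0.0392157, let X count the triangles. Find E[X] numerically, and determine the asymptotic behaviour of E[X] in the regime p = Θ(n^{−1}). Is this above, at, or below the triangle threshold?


Number of potential triangles: C(153, 3) = 585276.
Each occurs with probability p³ ≈ (0.0392157)³ ≈ 6.03086294e-05.
By linearity: E[X] = C(153, 3)·p³ ≈ 585276 · 6.03086294e-05 ≈ 35.297193.
Here α = 1, so p = 6/n is exactly at the triangle threshold p ~ 1/n. Asymptotically E[X] → c³/6 = 6³/6 = 36 ≈ 36.000000, a bounded constant. In this regime the triangle count is asymptotically Poisson(c³/6).

E[X] ≈ 35.297193; in regime p = Θ(1/n^{1}) E[X] stays bounded (at the triangle threshold p ~ 1/n).


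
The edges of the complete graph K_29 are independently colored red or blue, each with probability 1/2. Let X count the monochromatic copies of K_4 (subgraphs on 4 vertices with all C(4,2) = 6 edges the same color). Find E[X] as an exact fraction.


Let X = Σ_S X_S over the C(29, 4) = 23751 subsets S of size 4, where X_S = 1 if the K_4 on S is monochromatic.
For a fixed S, the K_4 on S has C(4, 2) = 6 edges. P[all 6 edges red] = (1/2)^6, and likewise for blue, so P[monochromatic] = 2·(1/2)^6 = 2^{1 − 6} = 1/32.
Summing: E[X] = C(29, 4) · 2^{1 − 6} = 23751 · 1/32 = 23751/32.
Numerically: E[X] ≈ 742.21875.

E[X] = C(29,4)·2^(1−C(4,2)) = 23751/32 ≈ 742.21875.


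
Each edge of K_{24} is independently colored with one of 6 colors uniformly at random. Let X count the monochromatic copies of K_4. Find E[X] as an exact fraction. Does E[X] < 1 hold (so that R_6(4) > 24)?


E[X] = C(24, 4) · 6^{1 − 6} = 10626 · 6^{−5} = 10626/7776.
As a reduced fraction: E[X] = 1771/1296 ≈ 1.3665123.
Is E[X] < 1? NO.
Since E[X] ≥ 1, the first-moment bound is inconclusive at n = 24; it does NOT by itself certify R_6(4) > 24.

E[X] = 1771/1296 ≈ 1.3665123; E[X] ≥ 1; first-moment method inconclusive here.


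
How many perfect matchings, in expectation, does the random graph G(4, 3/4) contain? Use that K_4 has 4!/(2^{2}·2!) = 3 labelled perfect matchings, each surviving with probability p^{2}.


K_4 has 4!/(2^{2}·2!) = 3 labelled perfect matchings.
For each such perfect matching H, let X_H = 1 if all 2 edges of H are present in G. Then P[X_H = 1] = p^{2} = (3/4)^{2} = 9/16.
By linearity of expectation: E[X] = Σ_H E[X_H] = 3 · p^{2} = 3 · 9/16 = 27/16.
Numerically: E[X] ≈ 1.688.

E[X] = 3 · (3/4)^{2} = 27/16 ≈ 1.688.


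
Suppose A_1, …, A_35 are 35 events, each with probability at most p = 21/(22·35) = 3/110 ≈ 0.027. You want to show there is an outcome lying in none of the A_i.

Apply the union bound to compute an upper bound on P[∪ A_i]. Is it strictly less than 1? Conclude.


Union bound: P[∪_{i=1}^{35} A_i] ≤ Σ_i P[A_i] ≤ 35·p = 35·(3/110) = 21/22.
Numerically: 21/22 ≈ 0.955.
Is 21/22 < 1? YES.
Since P[∪ A_i] ≤ 21/22 < 1, the complement has P[∩ A_i^c] ≥ 1 − 21/22 = 1/22 > 0, so some outcome avoids every A_i.

35·p = 21/22 ≈ 0.955; existence CERTIFIED by the union bound.


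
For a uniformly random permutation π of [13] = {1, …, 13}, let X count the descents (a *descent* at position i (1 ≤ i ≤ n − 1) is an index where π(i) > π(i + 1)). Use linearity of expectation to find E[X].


Write X = Σ X_I over i = 1, …, 12, with X_I the indicator of one descent.
There are 12 indicators.
For each fixed i, the pair (π(i), π(i+1)) is a uniformly random ordered pair of distinct values from {1, …, 13}; by symmetry P[π(i) > π(i+1)] = 1/2.
By linearity: E[X] = 12 · (1/2) = (13 − 1) · (1/2) = 6 ≈ 6.000000.

E[X] = 6 = 6.000000.


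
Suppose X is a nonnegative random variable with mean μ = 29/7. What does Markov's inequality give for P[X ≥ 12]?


μ = E[X] = 29/7, a = 12.
Markov: P[X ≥ 12] ≤ μ/a = (29/7)/12 = 29/84.
Numerically: ≈ 0.345238.
(Since a = 12 > μ = 4.142857, the bound 29/84 is < 1 and informative.)

P[X ≥ 12] ≤ 29/84 ≈ 0.345238.


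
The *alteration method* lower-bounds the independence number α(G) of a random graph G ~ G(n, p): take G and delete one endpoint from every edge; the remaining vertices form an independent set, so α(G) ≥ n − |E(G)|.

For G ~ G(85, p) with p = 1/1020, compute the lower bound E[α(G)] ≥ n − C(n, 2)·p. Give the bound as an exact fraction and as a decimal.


E[|E(G)|] = C(85, 2)·p = 3570 · (1/1020) = 7/2.
E[α(G)] ≥ n − E[|E(G)|] = 85 − 7/2 = 163/2.
Numerically: ≈ 81.5000.
(This is only a lower bound; the true E[α(G)] may be larger.)

E[α(G)] ≥ 163/2 ≈ 81.5000.


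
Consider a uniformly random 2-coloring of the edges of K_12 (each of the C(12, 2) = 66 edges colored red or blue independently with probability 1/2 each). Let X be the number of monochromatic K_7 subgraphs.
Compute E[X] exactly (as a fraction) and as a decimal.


Let X = Σ_S X_S over the C(12, 7) = 792 subsets S of size 7, where X_S = 1 if the K_7 on S is monochromatic.
For a fixed S, the K_7 on S has C(7, 2) = 21 edges. P[all 21 edges red] = (1/2)^21, and likewise for blue, so P[monochromatic] = 2·(1/2)^21 = 2^{1 − 21} = 1/1048576.
By linearity: E[X] = C(12, 7) · 2^{1 − 21} = 792 · 1/1048576 = 99/131072.
Numerically: E[X] ≈ 0.001.

E[X] = C(12,7)·2^(1−C(7,2)) = 99/131072 ≈ 0.001.


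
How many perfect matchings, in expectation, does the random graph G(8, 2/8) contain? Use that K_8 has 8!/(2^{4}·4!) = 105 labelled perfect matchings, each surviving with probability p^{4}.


K_8 has 8!/(2^{4}·4!) = 105 labelled perfect matchings.
For each such perfect matching H, let X_H = 1 if all 4 edges of H are present in G. Then P[X_H = 1] = p^{4} = (1/4)^{4} = 1/256.
By linearity: E[X] = Σ_H E[X_H] = 105 · p^{4} = 105 · 1/256 = 105/256.
Numerically: E[X] ≈ 0.410156.

E[X] = 105 · (1/4)^{4} = 105/256 ≈ 0.410156.


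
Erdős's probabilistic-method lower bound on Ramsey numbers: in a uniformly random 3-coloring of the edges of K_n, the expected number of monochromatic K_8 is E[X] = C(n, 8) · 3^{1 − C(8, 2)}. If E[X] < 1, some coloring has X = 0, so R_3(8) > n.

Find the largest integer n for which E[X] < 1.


We need C(n, 8) · 3^{1 − 28} < 1, i.e. C(n, 8) < 3^{28 − 1} = 7625597484987.
Check values of n near the boundary:
  n = 155: C(155, 8) = 6876747915675; 6876747915675 < 7625597484987? YES
  n = 156: C(156, 8) = 7248464019225; 7248464019225 < 7625597484987? YES
  n = 157: C(157, 8) = 7637643295425; 7637643295425 < 7625597484987? NO
  n = 158: C(158, 8) = 8044984271181; 8044984271181 < 7625597484987? NO
  n = 159: C(159, 8) = 8471208603429; 8471208603429 < 7625597484987? NO
The largest n with C(n, 8) < 7625597484987 is n = 156 (where E[X] = 805384891025/847288609443 ≈ 0.95054). Hence R_3(8) > 156, i.e. R_3(8) ≥ 157.

Largest n = 156; hence R_3(8) > 156.


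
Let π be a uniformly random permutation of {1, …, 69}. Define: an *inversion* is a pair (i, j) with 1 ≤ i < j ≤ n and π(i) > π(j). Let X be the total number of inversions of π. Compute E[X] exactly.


Write X = Σ X_I over the C(69, 2) = 2346 pairs i < j, with X_I the indicator of one inversion.
There are 2346 indicators.
For each fixed pair i < j, the values π(i) and π(j) are two distinct elements of {1, …, 69} in uniformly random order; by symmetry P[π(i) > π(j)] = 1/2.
By linearity: E[X] = 2346 · (1/2) = C(69, 2) · (1/2) = 2346/2 = 1173 ≈ 1173.000000.

E[X] = 1173 = 1173.000000.


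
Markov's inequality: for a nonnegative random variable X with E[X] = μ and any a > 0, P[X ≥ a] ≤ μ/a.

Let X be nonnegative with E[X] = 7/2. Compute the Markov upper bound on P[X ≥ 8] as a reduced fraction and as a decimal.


μ = E[X] = 7/2, a = 8.
Markov: P[X ≥ 8] ≤ μ/a = (7/2)/8 = 7/16.
Numerically: ≈ 0.43750.
(Since a = 8 > μ = 3.50000, the bound 7/16 is < 1 and informative.)

P[X ≥ 8] ≤ 7/16 ≈ 0.43750.


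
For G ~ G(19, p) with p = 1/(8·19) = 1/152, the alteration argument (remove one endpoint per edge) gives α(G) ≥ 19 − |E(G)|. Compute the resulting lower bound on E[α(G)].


E[|E(G)|] = C(19, 2)·p = 171 · (1/152) = 9/8.
E[α(G)] ≥ n − E[|E(G)|] = 19 − 9/8 = 143/8.
Numerically: ≈ 17.8750.
(This is only a lower bound; the true E[α(G)] may be larger.)

E[α(G)] ≥ 143/8 ≈ 17.8750.


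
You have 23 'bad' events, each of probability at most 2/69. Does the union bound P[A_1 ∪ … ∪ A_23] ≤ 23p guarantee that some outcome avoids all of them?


Union bound: P[∪_{i=1}^{23} A_i] ≤ Σ_i P[A_i] ≤ 23·p = 23·(2/69) = 2/3.
Numerically: 2/3 ≈ 0.6667.
Is 2/3 < 1? YES.
Since P[∪ A_i] ≤ 2/3 < 1, the complement has P[∩ A_i^c] ≥ 1 − 2/3 = 1/3 > 0, so some outcome avoids every A_i.

23·p = 2/3 ≈ 0.6667; existence CERTIFIED by the union bound.


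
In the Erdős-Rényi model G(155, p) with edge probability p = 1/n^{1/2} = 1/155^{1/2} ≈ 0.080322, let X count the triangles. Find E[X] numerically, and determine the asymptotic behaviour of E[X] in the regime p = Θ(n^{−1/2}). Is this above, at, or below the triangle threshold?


Number of potential triangles: C(155, 3) = 608685.
Each occurs with probability p³ ≈ (0.080322)³ ≈ 5.1820602e-04.
By linearity: E[X] = C(155, 3)·p³ ≈ 608685 · 5.1820602e-04 ≈ 315.42423.
Since α = 1/2 < 1, p = c/n^{1/2} ≫ 1/n is above the triangle threshold p ~ 1/n. Asymptotically E[X] ~ (c³/6)·n^{3(1−α)} = (1³/6)·n^{1.5} → ∞; triangles are abundant w.h.p.

E[X] ≈ 315.42423; in regime p = Θ(1/n^{1/2}) E[X] diverges (above the triangle threshold p ~ 1/n).


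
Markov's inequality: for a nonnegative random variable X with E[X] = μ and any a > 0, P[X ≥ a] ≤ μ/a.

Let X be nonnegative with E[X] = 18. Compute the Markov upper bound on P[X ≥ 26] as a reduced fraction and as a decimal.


μ = E[X] = 18, a = 26.
Markov: P[X ≥ 26] ≤ μ/a = (18)/26 = 9/13.
Numerically: ≈ 0.692.
(Since a = 26 > μ = 18.000, the bound 9/13 is < 1 and informative.)

P[X ≥ 26] ≤ 9/13 ≈ 0.692.


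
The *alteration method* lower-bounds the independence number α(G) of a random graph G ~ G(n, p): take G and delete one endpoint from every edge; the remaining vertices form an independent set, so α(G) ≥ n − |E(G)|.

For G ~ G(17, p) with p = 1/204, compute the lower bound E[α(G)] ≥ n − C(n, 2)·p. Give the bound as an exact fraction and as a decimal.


E[|E(G)|] = C(17, 2)·p = 136 · (1/204) = 2/3.
E[α(G)] ≥ n − E[|E(G)|] = 17 − 2/3 = 49/3.
Numerically: ≈ 16.333333.
(This is only a lower bound; the true E[α(G)] may be larger.)

E[α(G)] ≥ 49/3 ≈ 16.333333.


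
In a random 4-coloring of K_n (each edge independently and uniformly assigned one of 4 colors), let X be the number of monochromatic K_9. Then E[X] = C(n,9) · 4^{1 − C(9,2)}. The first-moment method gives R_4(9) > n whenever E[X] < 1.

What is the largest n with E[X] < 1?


We need C(n, 9) · 4^{1 − 36} < 1, i.e. C(n, 9) < 4^{36 − 1} = 1180591620717411303424.
Check values of n near the boundary:
  n = 910: C(910, 9) = 1133378248346922788210; 1133378248346922788210 < 1180591620717411303424? YES
  n = 911: C(911, 9) = 1144686900492291197405; 1144686900492291197405 < 1180591620717411303424? YES
  n = 912: C(912, 9) = 1156095740032081475120; 1156095740032081475120 < 1180591620717411303424? YES
  n = 913: C(913, 9) = 1167605542753639808390; 1167605542753639808390 < 1180591620717411303424? YES
  n = 914: C(914, 9) = 1179217089587653905932; 1179217089587653905932 < 1180591620717411303424? YES
  n = 915: C(915, 9) = 1190931166636537885130; 1190931166636537885130 < 1180591620717411303424? NO
  n = 916: C(916, 9) = 1202748565202942340440; 1202748565202942340440 < 1180591620717411303424? NO
  n = 917: C(917, 9) = 1214670081818390006810; 1214670081818390006810 < 1180591620717411303424? NO
The largest n with C(n, 9) < 1180591620717411303424 is n = 914 (where E[X] = 294804272396913476483/295147905179352825856 ≈ 0.998836). Hence R_4(9) > 914, i.e. R_4(9) ≥ 915.

Largest n = 914; hence R_4(9) > 914.


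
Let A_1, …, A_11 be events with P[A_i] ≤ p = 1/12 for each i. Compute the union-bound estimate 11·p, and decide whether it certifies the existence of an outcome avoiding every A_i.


Union bound: P[∪_{i=1}^{11} A_i] ≤ Σ_i P[A_i] ≤ 11·p = 11·(1/12) = 11/12.
Numerically: 11/12 ≈ 0.916667.
Is 11/12 < 1? YES.
Since P[∪ A_i] ≤ 11/12 < 1, the complement has P[∩ A_i^c] ≥ 1 − 11/12 = 1/12 > 0, so some outcome avoids every A_i.

11·p = 11/12 ≈ 0.916667; existence CERTIFIED by the union bound.


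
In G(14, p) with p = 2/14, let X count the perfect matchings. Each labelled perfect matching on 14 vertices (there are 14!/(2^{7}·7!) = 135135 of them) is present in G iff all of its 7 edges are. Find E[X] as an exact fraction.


K_14 has 14!/(2^{7}·7!) = 135135 labelled perfect matchings.
For each such perfect matching H, let X_H = 1 if all 7 edges of H are present in G. Then P[X_H = 1] = p^{7} = (1/7)^{7} = 1/823543.
By linearity of expectation: E[X] = Σ_H E[X_H] = 135135 · p^{7} = 135135 · 1/823543 = 19305/117649.
Numerically: E[X] ≈ 0.164.

E[X] = 135135 · (1/7)^{7} = 19305/117649 ≈ 0.164.


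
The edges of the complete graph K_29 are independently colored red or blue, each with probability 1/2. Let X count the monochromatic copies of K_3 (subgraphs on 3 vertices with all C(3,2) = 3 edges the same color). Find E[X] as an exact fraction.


Let X = Σ_S X_S over the C(29, 3) = 3654 subsets S of size 3, where X_S = 1 if the K_3 on S is monochromatic.
For a fixed S, the K_3 on S has C(3, 2) = 3 edges. P[all 3 edges red] = (1/2)^3, and likewise for blue, so P[monochromatic] = 2·(1/2)^3 = 2^{1 − 3} = 1/4.
By linearity: E[X] = C(29, 3) · 2^{1 − 3} = 3654 · 1/4 = 1827/2.
Numerically: E[X] ≈ 913.500.

E[X] = C(29,3)·2^(1−C(3,2)) = 1827/2 ≈ 913.500.


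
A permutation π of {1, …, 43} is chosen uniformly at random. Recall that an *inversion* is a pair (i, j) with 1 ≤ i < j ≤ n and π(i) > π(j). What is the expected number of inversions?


Write X = Σ X_I over the C(43, 2) = 903 pairs i < j, with X_I the indicator of one inversion.
There are 903 indicators.
For each fixed pair i < j, the values π(i) and π(j) are two distinct elements of {1, …, 43} in uniformly random order; by symmetry P[π(i) > π(j)] = 1/2.
By linearity: E[X] = 903 · (1/2) = C(43, 2) · (1/2) = 903/2 = 903/2 ≈ 451.50000.

E[X] = 903/2 = 451.50000.


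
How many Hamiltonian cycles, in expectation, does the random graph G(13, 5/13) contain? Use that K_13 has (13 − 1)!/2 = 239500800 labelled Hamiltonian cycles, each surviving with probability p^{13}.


K_13 has (13 − 1)!/2 = 239500800 labelled Hamiltonian cycles.
For each such Hamiltonian cycle H, let X_H = 1 if all 13 edges of H are present in G. Then P[X_H = 1] = p^{13} = (5/13)^{13} = 1220703125/302875106592253.
By linearity: E[X] = Σ_H E[X_H] = 239500800 · p^{13} = 239500800 · 1220703125/302875106592253 = 292359375000000000/302875106592253.
Numerically: E[X] ≈ 965.28.

E[X] = 239500800 · (5/13)^{13} = 292359375000000000/302875106592253 ≈ 965.28.


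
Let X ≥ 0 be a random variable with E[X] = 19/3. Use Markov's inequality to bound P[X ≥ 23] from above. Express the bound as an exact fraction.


μ = E[X] = 19/3, a = 23.
Markov: P[X ≥ 23] ≤ μ/a = (19/3)/23 = 19/69.
Numerically: ≈ 0.275.
(Since a = 23 > μ = 6.333, the bound 19/69 is < 1 and informative.)

P[X ≥ 23] ≤ 19/69 ≈ 0.275.


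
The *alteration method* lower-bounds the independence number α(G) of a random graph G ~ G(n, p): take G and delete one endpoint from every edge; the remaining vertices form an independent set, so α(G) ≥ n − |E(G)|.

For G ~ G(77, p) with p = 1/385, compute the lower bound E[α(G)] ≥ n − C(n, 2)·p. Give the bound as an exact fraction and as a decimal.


E[|E(G)|] = C(77, 2)·p = 2926 · (1/385) = 38/5.
E[α(G)] ≥ n − E[|E(G)|] = 77 − 38/5 = 347/5.
Numerically: ≈ 69.40000.
(This is only a lower bound; the true E[α(G)] may be larger.)

E[α(G)] ≥ 347/5 ≈ 69.40000.


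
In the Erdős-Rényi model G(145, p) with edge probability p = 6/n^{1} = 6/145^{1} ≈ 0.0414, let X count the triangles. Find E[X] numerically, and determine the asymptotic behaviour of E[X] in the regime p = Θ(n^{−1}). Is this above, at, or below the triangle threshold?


Number of potential triangles: C(145, 3) = 497640.
Each occurs with probability p³ ≈ (0.0414)³ ≈ 7.08516e-05.
By linearity: E[X] = C(145, 3)·p³ ≈ 497640 · 7.08516e-05 ≈ 35.259.
Here α = 1, so p = 6/n is exactly at the triangle threshold p ~ 1/n. Asymptotically E[X] → c³/6 = 6³/6 = 36 ≈ 36.000, a bounded constant. In this regime the triangle count is asymptotically Poisson(c³/6).

E[X] ≈ 35.259; in regime p = Θ(1/n^{1}) E[X] stays bounded (at the triangle threshold p ~ 1/n).


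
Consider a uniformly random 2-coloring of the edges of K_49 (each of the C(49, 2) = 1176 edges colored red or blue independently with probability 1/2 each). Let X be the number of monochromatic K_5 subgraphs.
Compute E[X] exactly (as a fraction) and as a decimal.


Let X = Σ_S X_S over the C(49, 5) = 1906884 subsets S of size 5, where X_S = 1 if the K_5 on S is monochromatic.
For a fixed S, the K_5 on S has C(5, 2) = 10 edges. P[all 10 edges red] = (1/2)^10, and likewise for blue, so P[monochromatic] = 2·(1/2)^10 = 2^{1 − 10} = 1/512.
Summing: E[X] = C(49, 5) · 2^{1 − 10} = 1906884 · 1/512 = 476721/128.
Numerically: E[X] ≈ 3724.38281.

E[X] = C(49,5)·2^(1−C(5,2)) = 476721/128 ≈ 3724.38281.


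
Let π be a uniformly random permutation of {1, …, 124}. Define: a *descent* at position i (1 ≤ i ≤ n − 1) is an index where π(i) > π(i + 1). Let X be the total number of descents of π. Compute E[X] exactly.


Write X = Σ X_I over i = 1, …, 123, with X_I the indicator of one descent.
There are 123 indicators.
For each fixed i, the pair (π(i), π(i+1)) is a uniformly random ordered pair of distinct values from {1, …, 124}; by symmetry P[π(i) > π(i+1)] = 1/2.
By linearity: E[X] = 123 · (1/2) = (124 − 1) · (1/2) = 123/2 ≈ 61.500000.

E[X] = 123/2 = 61.500000.


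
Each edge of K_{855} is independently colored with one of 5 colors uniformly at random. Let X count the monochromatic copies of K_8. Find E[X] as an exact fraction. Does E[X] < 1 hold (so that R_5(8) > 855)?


E[X] = C(855, 8) · 5^{1 − 28} = 6854000254398702450 · 5^{−27} = 6854000254398702450/7450580596923828125.
As a reduced fraction: E[X] = 274160010175948098/298023223876953125 ≈ 0.9199283.
Is E[X] < 1? YES.
Since E[X] < 1, there exists a 5-coloring of K_{855} with no monochromatic K_8; hence R_5(8) > 855.

E[X] = 274160010175948098/298023223876953125 ≈ 0.9199283; E[X] < 1, so R_5(8) > 855.


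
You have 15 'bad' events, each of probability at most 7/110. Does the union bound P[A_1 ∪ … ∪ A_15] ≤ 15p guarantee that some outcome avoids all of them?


Union bound: P[∪_{i=1}^{15} A_i] ≤ Σ_i P[A_i] ≤ 15·p = 15·(7/110) = 21/22.
Numerically: 21/22 ≈ 0.9545455.
Is 21/22 < 1? YES.
Since P[∪ A_i] ≤ 21/22 < 1, the complement has P[∩ A_i^c] ≥ 1 − 21/22 = 1/22 > 0, so some outcome avoids every A_i.

15·p = 21/22 ≈ 0.9545455; existence CERTIFIED by the union bound.


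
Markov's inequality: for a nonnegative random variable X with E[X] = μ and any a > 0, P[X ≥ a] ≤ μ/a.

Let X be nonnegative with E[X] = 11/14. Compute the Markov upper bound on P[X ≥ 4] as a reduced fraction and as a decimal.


μ = E[X] = 11/14, a = 4.
Markov: P[X ≥ 4] ≤ μ/a = (11/14)/4 = 11/56.
Numerically: ≈ 0.196.
(Since a = 4 > μ = 0.786, the bound 11/56 is < 1 and informative.)

P[X ≥ 4] ≤ 11/56 ≈ 0.196.


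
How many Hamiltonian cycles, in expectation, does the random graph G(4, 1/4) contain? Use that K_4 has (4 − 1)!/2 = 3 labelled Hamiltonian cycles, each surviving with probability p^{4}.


K_4 has (4 − 1)!/2 = 3 labelled Hamiltonian cycles.
For each such Hamiltonian cycle H, let X_H = 1 if all 4 edges of H are present in G. Then P[X_H = 1] = p^{4} = (1/4)^{4} = 1/256.
Summing the indicators: E[X] = Σ_H E[X_H] = 3 · p^{4} = 3 · 1/256 = 3/256.
Numerically: E[X] ≈ 0.0117188.

E[X] = 3 · (1/4)^{4} = 3/256 ≈ 0.0117188.


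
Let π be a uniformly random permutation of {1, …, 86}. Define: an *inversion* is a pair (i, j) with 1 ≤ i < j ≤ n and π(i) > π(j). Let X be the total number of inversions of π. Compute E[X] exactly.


Write X = Σ X_I over the C(86, 2) = 3655 pairs i < j, with X_I the indicator of one inversion.
There are 3655 indicators.
For each fixed pair i < j, the values π(i) and π(j) are two distinct elements of {1, …, 86} in uniformly random order; by symmetry P[π(i) > π(j)] = 1/2.
By linearity: E[X] = 3655 · (1/2) = C(86, 2) · (1/2) = 3655/2 = 3655/2 ≈ 1827.500000.

E[X] = 3655/2 = 1827.500000.


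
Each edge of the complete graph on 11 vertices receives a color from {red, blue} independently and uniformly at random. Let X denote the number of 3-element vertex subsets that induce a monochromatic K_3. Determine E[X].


Let X = Σ_S X_S over the C(11, 3) = 165 subsets S of size 3, where X_S = 1 if the K_3 on S is monochromatic.
For a fixed S, the K_3 on S has C(3, 2) = 3 edges. P[all 3 edges red] = (1/2)^3, and likewise for blue, so P[monochromatic] = 2·(1/2)^3 = 2^{1 − 3} = 1/4.
By linearity of expectation: E[X] = C(11, 3) · 2^{1 − 3} = 165 · 1/4 = 165/4.
Numerically: E[X] ≈ 41.2500.

E[X] = C(11,3)·2^(1−C(3,2)) = 165/4 ≈ 41.2500.


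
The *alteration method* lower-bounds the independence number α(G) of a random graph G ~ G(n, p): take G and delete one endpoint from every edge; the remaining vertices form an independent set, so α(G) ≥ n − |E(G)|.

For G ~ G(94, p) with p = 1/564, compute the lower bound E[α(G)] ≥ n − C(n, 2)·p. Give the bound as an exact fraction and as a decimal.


E[|E(G)|] = C(94, 2)·p = 4371 · (1/564) = 31/4.
E[α(G)] ≥ n − E[|E(G)|] = 94 − 31/4 = 345/4.
Numerically: ≈ 86.250.
(This is only a lower bound; the true E[α(G)] may be larger.)

E[α(G)] ≥ 345/4 ≈ 86.250.


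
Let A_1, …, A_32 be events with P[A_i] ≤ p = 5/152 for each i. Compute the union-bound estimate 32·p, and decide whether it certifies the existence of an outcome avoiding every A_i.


Union bound: P[∪_{i=1}^{32} A_i] ≤ Σ_i P[A_i] ≤ 32·p = 32·(5/152) = 20/19.
Numerically: 20/19 ≈ 1.053.
Is 20/19 < 1? NO.
Since the bound 20/19 is ≥ 1, the union bound is uninformative here; it does NOT by itself certify existence.

32·p = 20/19 ≈ 1.053; existence NOT certified by the union bound.


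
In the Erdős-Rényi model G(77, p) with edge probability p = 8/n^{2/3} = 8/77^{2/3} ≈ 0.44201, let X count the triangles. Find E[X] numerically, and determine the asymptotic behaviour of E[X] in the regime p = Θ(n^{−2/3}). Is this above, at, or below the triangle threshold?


Number of potential triangles: C(77, 3) = 73150.
Each occurs with probability p³ ≈ (0.44201)³ ≈ 8.6355203e-02.
By linearity: E[X] = C(77, 3)·p³ ≈ 73150 · 8.6355203e-02 ≈ 6316.88312.
Since α = 2/3 < 1, p = c/n^{2/3} ≫ 1/n is above the triangle threshold p ~ 1/n. Asymptotically E[X] ~ (c³/6)·n^{3(1−α)} = (8³/6)·n^{1} → ∞; triangles are abundant w.h.p.

E[X] ≈ 6316.88312; in regime p = Θ(1/n^{2/3}) E[X] diverges (above the triangle threshold p ~ 1/n).


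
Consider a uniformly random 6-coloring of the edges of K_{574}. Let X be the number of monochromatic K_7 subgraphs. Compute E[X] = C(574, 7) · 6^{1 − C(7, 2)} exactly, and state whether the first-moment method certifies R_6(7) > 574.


E[X] = C(574, 7) · 6^{1 − 21} = 3926481655188664 · 6^{−20} = 3926481655188664/3656158440062976.
As a reduced fraction: E[X] = 490810206898583/457019805007872 ≈ 1.0739.
Is E[X] < 1? NO.
Since E[X] ≥ 1, the first-moment bound is inconclusive at n = 574; it does NOT by itself certify R_6(7) > 574.

E[X] = 490810206898583/457019805007872 ≈ 1.0739; E[X] ≥ 1; first-moment method inconclusive here.


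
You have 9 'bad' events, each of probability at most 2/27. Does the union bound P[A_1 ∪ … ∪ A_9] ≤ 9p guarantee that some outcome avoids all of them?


Union bound: P[∪_{i=1}^{9} A_i] ≤ Σ_i P[A_i] ≤ 9·p = 9·(2/27) = 2/3.
Numerically: 2/3 ≈ 0.666667.
Is 2/3 < 1? YES.
Since P[∪ A_i] ≤ 2/3 < 1, the complement has P[∩ A_i^c] ≥ 1 − 2/3 = 1/3 > 0, so some outcome avoids every A_i.

9·p = 2/3 ≈ 0.666667; existence CERTIFIED by the union bound.


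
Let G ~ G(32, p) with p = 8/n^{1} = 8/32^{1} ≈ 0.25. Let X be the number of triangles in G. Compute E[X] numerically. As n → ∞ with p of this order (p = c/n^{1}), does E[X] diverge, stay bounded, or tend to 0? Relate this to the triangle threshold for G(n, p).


Number of potential triangles: C(32, 3) = 4960.
Each occurs with probability p³ ≈ (0.25)³ ≈ 1.56250000e-02.
By linearity: E[X] = C(32, 3)·p³ ≈ 4960 · 1.56250000e-02 ≈ 77.500000.
Here α = 1, so p = 8/n is exactly at the triangle threshold p ~ 1/n. Asymptotically E[X] → c³/6 = 8³/6 = 256/3 ≈ 85.333333, a bounded constant. In this regime the triangle count is asymptotically Poisson(c³/6).

E[X] ≈ 77.500000; in regime p = Θ(1/n^{1}) E[X] stays bounded (at the triangle threshold p ~ 1/n).


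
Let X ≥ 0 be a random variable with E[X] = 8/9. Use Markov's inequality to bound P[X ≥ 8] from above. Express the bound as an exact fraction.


μ = E[X] = 8/9, a = 8.
Markov: P[X ≥ 8] ≤ μ/a = (8/9)/8 = 1/9.
Numerically: ≈ 0.11111.
(Since a = 8 > μ = 0.88889, the bound 1/9 is < 1 and informative.)

P[X ≥ 8] ≤ 1/9 ≈ 0.11111.


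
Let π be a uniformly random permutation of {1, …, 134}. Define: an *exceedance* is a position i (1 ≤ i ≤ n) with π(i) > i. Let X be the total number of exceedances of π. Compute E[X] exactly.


Write X = Σ_{i=1}^{134} X_i, where X_i = 1_{π(i) > i}.
For each fixed i, π(i) is uniform over {1, …, 134} (marginal of a uniform permutation), so P[π(i) > i] = (n − i)/n. Summing: Σ_{i=1}^{134} (n − i)/n = (0 + 1 + … + 133)/134 = 134(134 − 1)/(2·134) = (134 − 1)/2.
Hence E[X] = Σ_{i=1}^{134} (134 − i)/134 = 133/2 ≈ 66.500.

E[X] = 133/2 = 66.500.


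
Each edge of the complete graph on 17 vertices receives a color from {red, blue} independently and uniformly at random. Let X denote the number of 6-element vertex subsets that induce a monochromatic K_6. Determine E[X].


Let X = Σ_S X_S over the C(17, 6) = 12376 subsets S of size 6, where X_S = 1 if the K_6 on S is monochromatic.
For a fixed S, the K_6 on S has C(6, 2) = 15 edges. P[all 15 edges red] = (1/2)^15, and likewise for blue, so P[monochromatic] = 2·(1/2)^15 = 2^{1 − 15} = 1/16384.
Summing: E[X] = C(17, 6) · 2^{1 − 15} = 12376 · 1/16384 = 1547/2048.
Numerically: E[X] ≈ 0.755371.

E[X] = C(17,6)·2^(1−C(6,2)) = 1547/2048 ≈ 0.755371.


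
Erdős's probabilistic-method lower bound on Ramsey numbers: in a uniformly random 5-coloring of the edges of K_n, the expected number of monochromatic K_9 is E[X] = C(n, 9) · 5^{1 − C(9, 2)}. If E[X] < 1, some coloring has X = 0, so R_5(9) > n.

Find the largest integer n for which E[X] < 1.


We need C(n, 9) · 5^{1 − 36} < 1, i.e. C(n, 9) < 5^{36 − 1} = 2910383045673370361328125.
Check values of n near the boundary:
  n = 2168: C(2168, 9) = 2867804175977929537095120; 2867804175977929537095120 < 2910383045673370361328125? YES
  n = 2169: C(2169, 9) = 2879753360044504243499683; 2879753360044504243499683 < 2910383045673370361328125? YES
  n = 2170: C(2170, 9) = 2891746779868845075610510; 2891746779868845075610510 < 2910383045673370361328125? YES
  n = 2171: C(2171, 9) = 2903784578674959601827205; 2903784578674959601827205 < 2910383045673370361328125? YES
  n = 2172: C(2172, 9) = 2915866900084148060642020; 2915866900084148060642020 < 2910383045673370361328125? NO
  n = 2173: C(2173, 9) = 2927993888115921319674265; 2927993888115921319674265 < 2910383045673370361328125? NO
  n = 2174: C(2174, 9) = 2940165687188920530702934; 2940165687188920530702934 < 2910383045673370361328125? NO
The largest n with C(n, 9) < 2910383045673370361328125 is n = 2171 (where E[X] = 580756915734991920365441/582076609134674072265625 ≈ 0.9977328). Hence R_5(9) > 2171, i.e. R_5(9) ≥ 2172.

Largest n = 2171; hence R_5(9) > 2171.


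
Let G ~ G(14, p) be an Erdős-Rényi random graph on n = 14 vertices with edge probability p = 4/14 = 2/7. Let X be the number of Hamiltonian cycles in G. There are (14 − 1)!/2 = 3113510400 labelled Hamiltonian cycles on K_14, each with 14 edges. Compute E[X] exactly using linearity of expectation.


K_14 has (14 − 1)!/2 = 3113510400 labelled Hamiltonian cycles.
For each such Hamiltonian cycle H, let X_H = 1 if all 14 edges of H are present in G. Then P[X_H = 1] = p^{14} = (2/7)^{14} = 16384/678223072849.
By linearity: E[X] = Σ_H E[X_H] = 3113510400 · p^{14} = 3113510400 · 16384/678223072849 = 7287393484800/96889010407.
Numerically: E[X] ≈ 75.214.

E[X] = 3113510400 · (2/7)^{14} = 7287393484800/96889010407 ≈ 75.214.


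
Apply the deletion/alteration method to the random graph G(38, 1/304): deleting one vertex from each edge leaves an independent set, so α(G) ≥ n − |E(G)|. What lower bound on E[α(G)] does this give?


E[|E(G)|] = C(38, 2)·p = 703 · (1/304) = 37/16.
E[α(G)] ≥ n − E[|E(G)|] = 38 − 37/16 = 571/16.
Numerically: ≈ 35.68750.
(This is only a lower bound; the true E[α(G)] may be larger.)

E[α(G)] ≥ 571/16 ≈ 35.68750.


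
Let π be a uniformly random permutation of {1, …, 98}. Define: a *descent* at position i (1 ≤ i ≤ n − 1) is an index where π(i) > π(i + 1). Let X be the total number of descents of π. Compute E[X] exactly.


Write X = Σ X_I over i = 1, …, 97, with X_I the indicator of one descent.
There are 97 indicators.
For each fixed i, the pair (π(i), π(i+1)) is a uniformly random ordered pair of distinct values from {1, …, 98}; by symmetry P[π(i) > π(i+1)] = 1/2.
By linearity: E[X] = 97 · (1/2) = (98 − 1) · (1/2) = 97/2 ≈ 48.5000.

E[X] = 97/2 = 48.5000.


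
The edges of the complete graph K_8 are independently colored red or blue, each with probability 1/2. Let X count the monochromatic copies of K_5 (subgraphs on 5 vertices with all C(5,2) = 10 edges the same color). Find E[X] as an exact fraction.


Let X = Σ_S X_S over the C(8, 5) = 56 subsets S of size 5, where X_S = 1 if the K_5 on S is monochromatic.
For a fixed S, the K_5 on S has C(5, 2) = 10 edges. P[all 10 edges red] = (1/2)^10, and likewise for blue, so P[monochromatic] = 2·(1/2)^10 = 2^{1 − 10} = 1/512.
Summing: E[X] = C(8, 5) · 2^{1 − 10} = 56 · 1/512 = 7/64.
Numerically: E[X] ≈ 0.10938.

E[X] = C(8,5)·2^(1−C(5,2)) = 7/64 ≈ 0.10938.


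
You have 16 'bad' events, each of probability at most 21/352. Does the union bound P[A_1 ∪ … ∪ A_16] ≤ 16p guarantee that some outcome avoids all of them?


Union bound: P[∪_{i=1}^{16} A_i] ≤ Σ_i P[A_i] ≤ 16·p = 16·(21/352) = 21/22.
Numerically: 21/22 ≈ 0.9545.
Is 21/22 < 1? YES.
Since P[∪ A_i] ≤ 21/22 < 1, the complement has P[∩ A_i^c] ≥ 1 − 21/22 = 1/22 > 0, so some outcome avoids every A_i.

16·p = 21/22 ≈ 0.9545; existence CERTIFIED by the union bound.


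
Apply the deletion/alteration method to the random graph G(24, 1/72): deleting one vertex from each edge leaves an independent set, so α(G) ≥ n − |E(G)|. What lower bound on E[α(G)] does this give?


E[|E(G)|] = C(24, 2)·p = 276 · (1/72) = 23/6.
E[α(G)] ≥ n − E[|E(G)|] = 24 − 23/6 = 121/6.
Numerically: ≈ 20.16667.
(This is only a lower bound; the true E[α(G)] may be larger.)

E[α(G)] ≥ 121/6 ≈ 20.16667.


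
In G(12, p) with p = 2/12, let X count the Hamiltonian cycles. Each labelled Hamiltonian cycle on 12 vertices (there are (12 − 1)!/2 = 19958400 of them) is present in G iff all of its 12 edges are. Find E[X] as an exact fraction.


K_12 has (12 − 1)!/2 = 19958400 labelled Hamiltonian cycles.
For each such Hamiltonian cycle H, let X_H = 1 if all 12 edges of H are present in G. Then P[X_H = 1] = p^{12} = (1/6)^{12} = 1/2176782336.
Summing the indicators: E[X] = Σ_H E[X_H] = 19958400 · p^{12} = 19958400 · 1/2176782336 = 1925/209952.
Numerically: E[X] ≈ 0.0091688.

E[X] = 19958400 · (1/6)^{12} = 1925/209952 ≈ 0.0091688.


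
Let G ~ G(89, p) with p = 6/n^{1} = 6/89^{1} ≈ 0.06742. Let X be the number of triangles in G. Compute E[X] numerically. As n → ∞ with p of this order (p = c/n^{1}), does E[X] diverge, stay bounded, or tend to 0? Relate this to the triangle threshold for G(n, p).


Number of potential triangles: C(89, 3) = 113564.
Each occurs with probability p³ ≈ (0.06742)³ ≈ 3.063965e-04.
By linearity: E[X] = C(89, 3)·p³ ≈ 113564 · 3.063965e-04 ≈ 34.7956.
Here α = 1, so p = 6/n is exactly at the triangle threshold p ~ 1/n. Asymptotically E[X] → c³/6 = 6³/6 = 36 ≈ 36.0000, a bounded constant. In this regime the triangle count is asymptotically Poisson(c³/6).

E[X] ≈ 34.7956; in regime p = Θ(1/n^{1}) E[X] stays bounded (at the triangle threshold p ~ 1/n).


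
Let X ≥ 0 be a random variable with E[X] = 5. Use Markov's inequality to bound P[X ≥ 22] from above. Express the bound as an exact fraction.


μ = E[X] = 5, a = 22.
Markov: P[X ≥ 22] ≤ μ/a = (5)/22 = 5/22.
Numerically: ≈ 0.2273.
(Since a = 22 > μ = 5.0000, the bound 5/22 is < 1 and informative.)

P[X ≥ 22] ≤ 5/22 ≈ 0.2273.


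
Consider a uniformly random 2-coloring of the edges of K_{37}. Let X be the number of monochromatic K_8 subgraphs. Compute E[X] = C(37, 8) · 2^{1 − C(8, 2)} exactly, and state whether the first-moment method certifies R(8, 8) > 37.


E[X] = C(37, 8) · 2^{1 − 28} = 38608020 · 2^{−27} = 38608020/134217728.
As a reduced fraction: E[X] = 9652005/33554432 ≈ 0.28765.
Is E[X] < 1? YES.
Since E[X] < 1, there exists a 2-coloring of K_{37} with no monochromatic K_8; hence R(8, 8) > 37.

E[X] = 9652005/33554432 ≈ 0.28765; E[X] < 1, so R(8, 8) > 37.


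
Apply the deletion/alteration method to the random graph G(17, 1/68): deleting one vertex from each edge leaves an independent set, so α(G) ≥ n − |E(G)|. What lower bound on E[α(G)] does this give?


E[|E(G)|] = C(17, 2)·p = 136 · (1/68) = 2.
E[α(G)] ≥ n − E[|E(G)|] = 17 − 2 = 15.
Numerically: ≈ 15.000.
(This is only a lower bound; the true E[α(G)] may be larger.)

E[α(G)] ≥ 15 ≈ 15.000.


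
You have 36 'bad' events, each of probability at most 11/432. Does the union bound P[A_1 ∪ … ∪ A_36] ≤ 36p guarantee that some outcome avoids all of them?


Union bound: P[∪_{i=1}^{36} A_i] ≤ Σ_i P[A_i] ≤ 36·p = 36·(11/432) = 11/12.
Numerically: 11/12 ≈ 0.9166667.
Is 11/12 < 1? YES.
Since P[∪ A_i] ≤ 11/12 < 1, the complement has P[∩ A_i^c] ≥ 1 − 11/12 = 1/12 > 0, so some outcome avoids every A_i.

36·p = 11/12 ≈ 0.9166667; existence CERTIFIED by the union bound.


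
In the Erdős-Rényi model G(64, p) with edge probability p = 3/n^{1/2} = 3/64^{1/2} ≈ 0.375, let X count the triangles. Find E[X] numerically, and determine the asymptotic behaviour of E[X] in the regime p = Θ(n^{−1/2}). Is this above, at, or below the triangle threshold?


Number of potential triangles: C(64, 3) = 41664.
Each occurs with probability p³ ≈ (0.375)³ ≈ 5.27343750e-02.
By linearity: E[X] = C(64, 3)·p³ ≈ 41664 · 5.27343750e-02 ≈ 2197.125000.
Since α = 1/2 < 1, p = c/n^{1/2} ≫ 1/n is above the triangle threshold p ~ 1/n. Asymptotically E[X] ~ (c³/6)·n^{3(1−α)} = (3³/6)·n^{1.5} → ∞; triangles are abundant w.h.p.

E[X] ≈ 2197.125000; in regime p = Θ(1/n^{1/2}) E[X] diverges (above the triangle threshold p ~ 1/n).
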